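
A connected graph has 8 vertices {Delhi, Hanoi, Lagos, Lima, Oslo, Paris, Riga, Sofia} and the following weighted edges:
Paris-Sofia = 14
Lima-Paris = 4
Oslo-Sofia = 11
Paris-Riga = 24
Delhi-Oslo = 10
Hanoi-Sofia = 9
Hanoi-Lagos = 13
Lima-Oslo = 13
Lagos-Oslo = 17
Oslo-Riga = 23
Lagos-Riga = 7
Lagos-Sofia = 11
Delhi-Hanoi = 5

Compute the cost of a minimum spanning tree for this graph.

Kruskal's algorithm — process edges by increasing weight (ties by edge label):
Lima-Paris (4): add — endpoints in different components.
Delhi-Hanoi (5): add — endpoints in different components.
Lagos-Riga (7): add — endpoints in different components.
Hanoi-Sofia (9): add — endpoints in different components.
Delhi-Oslo (10): add — endpoints in different components.
Lagos-Sofia (11): add — endpoints in different components.
Oslo-Sofia (11): skip — Sofia and Oslo already connected.
Hanoi-Lagos (13): skip — Hanoi and Lagos already connected.
Lima-Oslo (13): add — endpoints in different components.
MST edges: Lima-Paris, Delhi-Hanoi, Lagos-Riga, Hanoi-Sofia, Delhi-Oslo, Lagos-Sofia, Lima-Oslo; total weight 4+5+7+9+10+11+13 = 59.

59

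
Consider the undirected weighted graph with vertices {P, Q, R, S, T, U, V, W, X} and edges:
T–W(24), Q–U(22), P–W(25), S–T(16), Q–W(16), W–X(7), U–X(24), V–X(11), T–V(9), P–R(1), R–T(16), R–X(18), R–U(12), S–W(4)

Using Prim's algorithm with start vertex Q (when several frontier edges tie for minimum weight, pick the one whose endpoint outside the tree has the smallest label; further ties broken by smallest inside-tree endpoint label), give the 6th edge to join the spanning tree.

Prim, starting at Q.
Step 1: cheapest edge leaving the tree is Q–W (16); add W.
Step 2: cheapest edge leaving the tree is S–W (4); add S.
Step 3: cheapest edge leaving the tree is W–X (7); add X.
Step 4: cheapest edge leaving the tree is V–X (11); add V.
Step 5: cheapest edge leaving the tree is T–V (9); add T.
Step 6: cheapest edge leaving the tree is R–T (16); add R.
Step 7: cheapest edge leaving the tree is P–R (1); add P.
Step 8: cheapest edge leaving the tree is R–U (12); add U.
The 6th edge added is R–T.

R-T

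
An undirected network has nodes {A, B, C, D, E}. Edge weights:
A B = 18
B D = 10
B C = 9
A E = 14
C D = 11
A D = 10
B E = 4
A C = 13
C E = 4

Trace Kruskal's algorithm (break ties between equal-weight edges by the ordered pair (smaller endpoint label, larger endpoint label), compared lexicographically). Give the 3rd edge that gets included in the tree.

A-D

Kruskal: consider edges lightest-first.
B E (4): add. Components now {A} {B,E} {C} {D}
C E (4): add. Components now {A} {B,C,E} {D}
B C (9): skip — B and C already connected.
A D (10): add. Components now {A,D} {B,C,E}
B D (10): add. Components now {A,B,C,D,E}
The 3rd edge added is A D.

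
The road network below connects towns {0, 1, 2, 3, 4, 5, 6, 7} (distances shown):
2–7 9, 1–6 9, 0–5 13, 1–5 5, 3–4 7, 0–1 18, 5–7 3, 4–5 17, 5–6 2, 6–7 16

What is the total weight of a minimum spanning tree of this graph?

56

Prim's algorithm from 7:
Step 1: frontier [5–7 3, 2–7 9, 6–7 16] → take 5–7 (3); add 5.
Step 2: frontier [5–6 2, 1–5 5, 0–5 13, 4–5 17, 2–7 9, 6–7 16] → take 5–6 (2); add 6.
Step 3: frontier [1–5 5, 0–5 13, 4–5 17, 1–6 9, 2–7 9] → take 1–5 (5); add 1.
Step 4: frontier [0–1 18, 0–5 13, 4–5 17, 2–7 9] → take 2–7 (9); add 2.
Step 5: frontier [0–1 18, 0–5 13, 4–5 17] → take 0–5 (13); add 0.
Step 6: frontier [4–5 17] → take 4–5 (17); add 4.
Step 7: frontier [3–4 7] → take 3–4 (7); add 3.
MST edges: 5–7, 5–6, 1–5, 2–7, 0–5, 4–5, 3–4; total weight 3+2+5+9+13+17+7 = 56.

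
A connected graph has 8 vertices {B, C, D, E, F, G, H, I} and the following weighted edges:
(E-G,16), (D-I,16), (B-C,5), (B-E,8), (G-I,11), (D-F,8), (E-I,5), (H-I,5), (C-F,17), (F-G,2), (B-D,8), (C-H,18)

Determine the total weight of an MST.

Grow the tree from F using Prim:
Step 1: frontier [F-G 2, D-F 8, C-F 17] → take F-G (2); add G.
Step 2: frontier [D-F 8, C-F 17, G-I 11, E-G 16] → take D-F (8); add D.
Step 3: frontier [B-D 8, D-I 16, C-F 17, G-I 11, E-G 16] → take B-D (8); add B.
Step 4: frontier [B-C 5, B-E 8, D-I 16, C-F 17, G-I 11, E-G 16] → take B-C (5); add C.
Step 5: frontier [B-E 8, C-H 18, D-I 16, G-I 11, E-G 16] → take B-E (8); add E.
Step 6: frontier [C-H 18, D-I 16, E-I 5, G-I 11] → take E-I (5); add I.
Step 7: frontier [C-H 18, H-I 5] → take H-I (5); add H.
MST edges: F-G, D-F, B-D, B-C, B-E, E-I, H-I; total weight 2+8+8+5+8+5+5 = 41.

41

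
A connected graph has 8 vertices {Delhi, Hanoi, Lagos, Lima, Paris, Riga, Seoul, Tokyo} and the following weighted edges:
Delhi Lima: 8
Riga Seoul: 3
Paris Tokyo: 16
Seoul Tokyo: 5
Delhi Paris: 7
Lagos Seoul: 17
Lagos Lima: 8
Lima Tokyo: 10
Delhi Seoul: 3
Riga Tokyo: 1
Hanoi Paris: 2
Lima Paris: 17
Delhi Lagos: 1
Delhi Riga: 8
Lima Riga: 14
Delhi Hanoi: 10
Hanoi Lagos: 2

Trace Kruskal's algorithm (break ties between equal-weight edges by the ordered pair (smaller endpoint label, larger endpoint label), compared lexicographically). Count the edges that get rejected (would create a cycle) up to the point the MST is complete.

Kruskal's algorithm — process edges by increasing weight (ties by edge label):
Delhi Lagos (1): add — endpoints in different components.
Riga Tokyo (1): add — endpoints in different components.
Hanoi Lagos (2): add — endpoints in different components.
Hanoi Paris (2): add — endpoints in different components.
Delhi Seoul (3): add — endpoints in different components.
Riga Seoul (3): add — endpoints in different components.
Seoul Tokyo (5): skip — Tokyo and Seoul already connected.
Delhi Paris (7): skip — Delhi and Paris already connected.
Delhi Lima (8): add — endpoints in different components.
Edges rejected before the tree was complete: 2.

2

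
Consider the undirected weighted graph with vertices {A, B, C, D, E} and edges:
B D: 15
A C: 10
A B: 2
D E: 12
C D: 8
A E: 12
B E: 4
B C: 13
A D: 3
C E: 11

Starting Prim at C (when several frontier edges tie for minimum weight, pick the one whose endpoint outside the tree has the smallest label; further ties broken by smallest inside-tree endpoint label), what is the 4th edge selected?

B-E

Prim, starting at C.
Step 1: frontier [C D 8, A C 10, C E 11, B C 13] → take C D (8); add D.
Step 2: frontier [A C 10, C E 11, B C 13, A D 3, D E 12, B D 15] → take A D (3); add A.
Step 3: frontier [A B 2, A E 12, C E 11, B C 13, D E 12, B D 15] → take A B (2); add B.
Step 4: frontier [A E 12, B E 4, C E 11, D E 12] → take B E (4); add E.
The 4th edge added is B E.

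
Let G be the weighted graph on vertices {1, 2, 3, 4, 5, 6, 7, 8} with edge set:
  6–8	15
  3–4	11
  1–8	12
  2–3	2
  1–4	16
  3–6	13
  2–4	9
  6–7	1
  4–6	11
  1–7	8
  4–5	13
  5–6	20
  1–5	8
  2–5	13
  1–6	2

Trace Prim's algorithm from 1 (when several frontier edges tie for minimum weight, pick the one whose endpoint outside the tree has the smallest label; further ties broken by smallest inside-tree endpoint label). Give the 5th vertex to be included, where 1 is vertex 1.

4

Prim, starting at 1.
Step 1: cheapest edge leaving the tree is 1–6 (2); add 6.
Step 2: cheapest edge leaving the tree is 6–7 (1); add 7.
Step 3: cheapest edge leaving the tree is 1–5 (8); add 5.
Step 4: cheapest edge leaving the tree is 4–6 (11); add 4.
Step 5: cheapest edge leaving the tree is 2–4 (9); add 2.
Step 6: cheapest edge leaving the tree is 2–3 (2); add 3.
Step 7: cheapest edge leaving the tree is 1–8 (12); add 8.
Vertex order: 1, 6, 7, 5, 4, 2, 3, 8. The 5th vertex is 4.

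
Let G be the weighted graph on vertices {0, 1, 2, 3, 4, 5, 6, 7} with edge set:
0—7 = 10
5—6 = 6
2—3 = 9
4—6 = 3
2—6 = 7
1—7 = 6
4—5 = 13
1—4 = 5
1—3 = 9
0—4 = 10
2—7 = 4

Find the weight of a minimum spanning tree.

43

Grow the tree from 5 using Prim:
Step 1: cheapest edge leaving the tree is 5—6 (6); add 6.
Step 2: cheapest edge leaving the tree is 4—6 (3); add 4.
Step 3: cheapest edge leaving the tree is 1—4 (5); add 1.
Step 4: cheapest edge leaving the tree is 1—7 (6); add 7.
Step 5: cheapest edge leaving the tree is 2—7 (4); add 2.
Step 6: cheapest edge leaving the tree is 1—3 (9); add 3.
Step 7: cheapest edge leaving the tree is 0—4 (10); add 0.
MST edges: 5—6, 4—6, 1—4, 1—7, 2—7, 1—3, 0—4; total weight 6+3+5+6+4+9+10 = 43.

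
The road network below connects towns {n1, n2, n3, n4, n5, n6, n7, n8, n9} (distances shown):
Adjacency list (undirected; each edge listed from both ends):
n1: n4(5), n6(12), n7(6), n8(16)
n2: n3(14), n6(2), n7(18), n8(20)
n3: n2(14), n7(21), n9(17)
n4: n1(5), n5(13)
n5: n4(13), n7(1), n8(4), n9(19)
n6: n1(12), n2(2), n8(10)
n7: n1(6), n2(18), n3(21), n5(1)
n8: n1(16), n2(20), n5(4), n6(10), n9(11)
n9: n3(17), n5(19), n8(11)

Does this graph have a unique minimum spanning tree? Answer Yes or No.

Sort edges by weight, then run Kruskal:
n5 n7 (1): add — endpoints in different components.
n2 n6 (2): add — endpoints in different components.
n5 n8 (4): add — endpoints in different components.
n1 n4 (5): add — endpoints in different components.
n1 n7 (6): add — endpoints in different components.
n6 n8 (10): add — endpoints in different components.
n8 n9 (11): add — endpoints in different components.
n1 n6 (12): skip — n1 and n6 already connected.
n4 n5 (13): skip — n5 and n4 already connected.
n2 n3 (14): add — endpoints in different components.
Every non-tree edge has weight strictly greater than the heaviest edge on the tree path between its endpoints, so the MST is unique.

Yes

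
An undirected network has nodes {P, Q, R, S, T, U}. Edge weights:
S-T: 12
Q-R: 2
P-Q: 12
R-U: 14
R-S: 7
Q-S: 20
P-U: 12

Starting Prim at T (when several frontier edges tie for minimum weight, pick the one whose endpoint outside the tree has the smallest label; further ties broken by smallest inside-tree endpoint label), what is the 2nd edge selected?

Prim, starting at T.
Step 1: cheapest edge leaving the tree is S-T (12); add S.
Step 2: cheapest edge leaving the tree is R-S (7); add R.
Step 3: cheapest edge leaving the tree is Q-R (2); add Q.
Step 4: cheapest edge leaving the tree is P-Q (12); add P.
Step 5: cheapest edge leaving the tree is P-U (12); add U.
The 2nd edge added is R-S.

R-S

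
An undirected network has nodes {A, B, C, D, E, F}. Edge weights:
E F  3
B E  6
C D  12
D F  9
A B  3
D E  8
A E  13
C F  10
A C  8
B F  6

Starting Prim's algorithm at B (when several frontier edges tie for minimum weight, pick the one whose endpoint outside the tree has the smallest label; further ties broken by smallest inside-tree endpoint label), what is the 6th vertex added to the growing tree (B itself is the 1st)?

D

Prim, starting at B.
Step 1: frontier [A B 3, B E 6, B F 6] → take A B (3); add A.
Step 2: frontier [A C 8, A E 13, B E 6, B F 6] → take B E (6); add E.
Step 3: frontier [A C 8, B F 6, E F 3, D E 8] → take E F (3); add F.
Step 4: frontier [A C 8, D E 8, D F 9, C F 10] → take A C (8); add C.
Step 5: frontier [C D 12, D E 8, D F 9] → take D E (8); add D.
Vertex order: B, A, E, F, C, D. The 6th vertex is D.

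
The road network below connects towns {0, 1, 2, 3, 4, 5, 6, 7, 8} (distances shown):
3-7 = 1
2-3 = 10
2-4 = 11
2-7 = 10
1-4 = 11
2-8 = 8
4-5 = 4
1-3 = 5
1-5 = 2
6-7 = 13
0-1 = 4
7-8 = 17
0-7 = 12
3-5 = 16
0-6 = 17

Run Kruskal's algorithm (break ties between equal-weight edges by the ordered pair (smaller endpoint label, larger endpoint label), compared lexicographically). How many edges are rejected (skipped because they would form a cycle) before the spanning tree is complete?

4

Sort edges by weight, then run Kruskal:
3-7 (1): add — endpoints in different components.
1-5 (2): add — endpoints in different components.
0-1 (4): add — endpoints in different components.
4-5 (4): add — endpoints in different components.
1-3 (5): add — endpoints in different components.
2-8 (8): add — endpoints in different components.
2-3 (10): add — endpoints in different components.
2-7 (10): skip — 2 and 7 already connected.
1-4 (11): skip — 1 and 4 already connected.
2-4 (11): skip — 2 and 4 already connected.
0-7 (12): skip — 0 and 7 already connected.
6-7 (13): add — endpoints in different components.
Edges rejected before the tree was complete: 4.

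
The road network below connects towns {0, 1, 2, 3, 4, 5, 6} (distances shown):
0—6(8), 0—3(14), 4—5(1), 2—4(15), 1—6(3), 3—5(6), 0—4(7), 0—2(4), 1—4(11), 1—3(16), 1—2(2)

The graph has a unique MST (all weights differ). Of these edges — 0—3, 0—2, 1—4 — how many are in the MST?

Kruskal: consider edges lightest-first.
4—5 (1): add. Components now {0} {1} {2} {3} {4,5} {6}
1—2 (2): add. Components now {0} {1,2} {3} {4,5} {6}
1—6 (3): add. Components now {0} {1,2,6} {3} {4,5}
0—2 (4): add. Components now {0,1,2,6} {3} {4,5}
3—5 (6): add. Components now {0,1,2,6} {3,4,5}
0—4 (7): add. Components now {0,1,2,3,4,5,6}
MST edge set: {4—5, 1—2, 1—6, 0—2, 3—5, 0—4}.
Of the listed edges, {0—2} are in the MST → 1.

1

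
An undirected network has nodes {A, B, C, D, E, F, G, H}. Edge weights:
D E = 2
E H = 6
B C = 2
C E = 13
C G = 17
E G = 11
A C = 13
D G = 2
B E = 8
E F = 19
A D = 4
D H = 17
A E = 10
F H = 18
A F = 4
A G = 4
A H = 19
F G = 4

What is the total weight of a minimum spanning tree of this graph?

28

Grow the tree from E using Prim:
Step 1: cheapest edge leaving the tree is D E (2); add D.
Step 2: cheapest edge leaving the tree is D G (2); add G.
Step 3: cheapest edge leaving the tree is A D (4); add A.
Step 4: cheapest edge leaving the tree is A F (4); add F.
Step 5: cheapest edge leaving the tree is E H (6); add H.
Step 6: cheapest edge leaving the tree is B E (8); add B.
Step 7: cheapest edge leaving the tree is B C (2); add C.
MST edges: D E, D G, A D, A F, E H, B E, B C; total weight 2+2+4+4+6+8+2 = 28.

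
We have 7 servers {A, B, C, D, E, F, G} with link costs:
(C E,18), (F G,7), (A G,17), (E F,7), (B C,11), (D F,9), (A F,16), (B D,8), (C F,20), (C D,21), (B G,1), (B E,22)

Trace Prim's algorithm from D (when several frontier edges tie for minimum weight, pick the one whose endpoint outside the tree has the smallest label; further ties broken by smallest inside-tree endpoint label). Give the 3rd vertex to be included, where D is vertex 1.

G

Grow the tree from D using Prim:
Step 1: frontier [B D 8, D F 9, C D 21] → take B D (8); add B.
Step 2: frontier [B G 1, B C 11, B E 22, D F 9, C D 21] → take B G (1); add G.
Step 3: frontier [B C 11, B E 22, D F 9, C D 21, F G 7, A G 17] → take F G (7); add F.
Step 4: frontier [B C 11, B E 22, C D 21, E F 7, A F 16, C F 20, A G 17] → take E F (7); add E.
Step 5: frontier [B C 11, C D 21, C E 18, A F 16, C F 20, A G 17] → take B C (11); add C.
Step 6: frontier [A F 16, A G 17] → take A F (16); add A.
Vertex order: D, B, G, F, E, C, A. The 3rd vertex is G.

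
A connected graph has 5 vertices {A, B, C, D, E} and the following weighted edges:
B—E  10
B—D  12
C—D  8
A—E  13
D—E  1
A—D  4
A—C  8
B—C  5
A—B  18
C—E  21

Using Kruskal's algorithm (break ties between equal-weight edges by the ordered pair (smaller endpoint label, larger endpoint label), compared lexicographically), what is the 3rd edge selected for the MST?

Kruskal: consider edges lightest-first.
D—E (1): add. Components now {A} {B} {C} {D,E}
A—D (4): add. Components now {A,D,E} {B} {C}
B—C (5): add. Components now {A,D,E} {B,C}
A—C (8): add. Components now {A,B,C,D,E}
The 3rd edge added is B—C.

B-C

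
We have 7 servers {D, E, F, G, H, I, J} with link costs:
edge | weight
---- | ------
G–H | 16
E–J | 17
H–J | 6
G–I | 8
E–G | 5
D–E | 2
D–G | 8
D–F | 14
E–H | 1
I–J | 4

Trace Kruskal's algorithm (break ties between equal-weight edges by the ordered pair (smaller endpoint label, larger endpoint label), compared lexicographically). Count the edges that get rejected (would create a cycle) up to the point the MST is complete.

2

Kruskal's algorithm — process edges by increasing weight (ties by edge label):
E–H (1): add — endpoints in different components.
D–E (2): add — endpoints in different components.
I–J (4): add — endpoints in different components.
E–G (5): add — endpoints in different components.
H–J (6): add — endpoints in different components.
D–G (8): skip — D and G already connected.
G–I (8): skip — G and I already connected.
D–F (14): add — endpoints in different components.
Edges rejected before the tree was complete: 2.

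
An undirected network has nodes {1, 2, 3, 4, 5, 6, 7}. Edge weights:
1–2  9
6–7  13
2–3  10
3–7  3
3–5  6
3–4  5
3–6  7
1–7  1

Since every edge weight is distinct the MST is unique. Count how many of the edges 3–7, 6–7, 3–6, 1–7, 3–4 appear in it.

4

Sort edges by weight, then run Kruskal:
1–7 (1): add — endpoints in different components.
3–7 (3): add — endpoints in different components.
3–4 (5): add — endpoints in different components.
3–5 (6): add — endpoints in different components.
3–6 (7): add — endpoints in different components.
1–2 (9): add — endpoints in different components.
MST edge set: {1–7, 3–7, 3–4, 3–5, 3–6, 1–2}.
Of the listed edges, {3–7, 3–6, 1–7, 3–4} are in the MST → 4.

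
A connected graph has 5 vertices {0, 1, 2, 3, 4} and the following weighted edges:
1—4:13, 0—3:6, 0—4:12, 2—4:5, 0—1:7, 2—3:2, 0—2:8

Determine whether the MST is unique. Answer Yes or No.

Kruskal's algorithm — process edges by increasing weight (ties by edge label):
2—3 (2): add — endpoints in different components.
2—4 (5): add — endpoints in different components.
0—3 (6): add — endpoints in different components.
0—1 (7): add — endpoints in different components.
Every non-tree edge has weight strictly greater than the heaviest edge on the tree path between its endpoints, so the MST is unique.

Yes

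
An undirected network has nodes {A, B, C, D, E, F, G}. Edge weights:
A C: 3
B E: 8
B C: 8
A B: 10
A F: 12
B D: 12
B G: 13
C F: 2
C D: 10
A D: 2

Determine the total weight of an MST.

36

Prim, starting at D.
Step 1: frontier [A D 2, C D 10, B D 12] → take A D (2); add A.
Step 2: frontier [A C 3, A B 10, A F 12, C D 10, B D 12] → take A C (3); add C.
Step 3: frontier [A B 10, A F 12, C F 2, B C 8, B D 12] → take C F (2); add F.
Step 4: frontier [A B 10, B C 8, B D 12] → take B C (8); add B.
Step 5: frontier [B E 8, B G 13] → take B E (8); add E.
Step 6: frontier [B G 13] → take B G (13); add G.
MST edges: A D, A C, C F, B C, B E, B G; total weight 2+3+2+8+8+13 = 36.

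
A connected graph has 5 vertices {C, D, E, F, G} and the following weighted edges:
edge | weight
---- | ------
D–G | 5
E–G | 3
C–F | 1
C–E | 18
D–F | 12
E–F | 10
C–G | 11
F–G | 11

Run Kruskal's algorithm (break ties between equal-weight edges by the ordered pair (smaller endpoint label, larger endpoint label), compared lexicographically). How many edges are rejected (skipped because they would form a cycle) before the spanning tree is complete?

0

Kruskal: consider edges lightest-first.
C–F (1): add. Components now {C,F} {D} {E} {G}
E–G (3): add. Components now {C,F} {D} {E,G}
D–G (5): add. Components now {C,F} {D,E,G}
E–F (10): add. Components now {C,D,E,F,G}
Edges rejected before the tree was complete: 0.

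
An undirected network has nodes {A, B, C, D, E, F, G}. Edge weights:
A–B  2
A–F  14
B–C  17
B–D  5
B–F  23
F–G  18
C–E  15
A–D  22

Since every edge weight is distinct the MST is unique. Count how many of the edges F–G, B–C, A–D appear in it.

Sort edges by weight, then run Kruskal:
A–B (2): add. Components now {A,B} {C} {D} {E} {F} {G}
B–D (5): add. Components now {A,B,D} {C} {E} {F} {G}
A–F (14): add. Components now {A,B,D,F} {C} {E} {G}
C–E (15): add. Components now {A,B,D,F} {C,E} {G}
B–C (17): add. Components now {A,B,C,D,E,F} {G}
F–G (18): add. Components now {A,B,C,D,E,F,G}
MST edge set: {A–B, B–D, A–F, C–E, B–C, F–G}.
Of the listed edges, {F–G, B–C} are in the MST → 2.

2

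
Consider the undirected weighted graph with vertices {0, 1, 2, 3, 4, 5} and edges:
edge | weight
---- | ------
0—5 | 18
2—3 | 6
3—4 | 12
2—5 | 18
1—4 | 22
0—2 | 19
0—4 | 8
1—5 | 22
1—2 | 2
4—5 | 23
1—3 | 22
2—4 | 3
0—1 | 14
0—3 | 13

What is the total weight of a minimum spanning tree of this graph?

Grow the tree from 0 using Prim:
Step 1: frontier [0—4 8, 0—3 13, 0—1 14, 0—5 18, 0—2 19] → take 0—4 (8); add 4.
Step 2: frontier [0—3 13, 0—1 14, 0—5 18, 0—2 19, 2—4 3, 3—4 12, 1—4 22, 4—5 23] → take 2—4 (3); add 2.
Step 3: frontier [0—3 13, 0—1 14, 0—5 18, 1—2 2, 2—3 6, 2—5 18, 3—4 12, 1—4 22, 4—5 23] → take 1—2 (2); add 1.
Step 4: frontier [0—3 13, 0—5 18, 1—3 22, 1—5 22, 2—3 6, 2—5 18, 3—4 12, 4—5 23] → take 2—3 (6); add 3.
Step 5: frontier [0—5 18, 1—5 22, 2—5 18, 4—5 23] → take 0—5 (18); add 5.
MST edges: 0—4, 2—4, 1—2, 2—3, 0—5; total weight 8+3+2+6+18 = 37.

37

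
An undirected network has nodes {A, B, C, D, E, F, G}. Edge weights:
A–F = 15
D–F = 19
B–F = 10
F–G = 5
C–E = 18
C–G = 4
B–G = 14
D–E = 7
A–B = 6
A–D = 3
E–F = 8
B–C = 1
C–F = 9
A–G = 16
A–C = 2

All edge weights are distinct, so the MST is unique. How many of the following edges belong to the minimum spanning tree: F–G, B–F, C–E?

Kruskal's algorithm — process edges by increasing weight (ties by edge label):
B–C (1): add. Components now {A} {B,C} {D} {E} {F} {G}
A–C (2): add. Components now {A,B,C} {D} {E} {F} {G}
A–D (3): add. Components now {A,B,C,D} {E} {F} {G}
C–G (4): add. Components now {A,B,C,D,G} {E} {F}
F–G (5): add. Components now {A,B,C,D,F,G} {E}
A–B (6): skip — A and B already connected.
D–E (7): add. Components now {A,B,C,D,E,F,G}
MST edge set: {B–C, A–C, A–D, C–G, F–G, D–E}.
Of the listed edges, {F–G} are in the MST → 1.

1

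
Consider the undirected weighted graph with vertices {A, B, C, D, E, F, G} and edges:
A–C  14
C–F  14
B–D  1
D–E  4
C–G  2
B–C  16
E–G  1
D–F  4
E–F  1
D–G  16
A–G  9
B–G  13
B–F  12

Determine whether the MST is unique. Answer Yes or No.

Kruskal's algorithm — process edges by increasing weight (ties by edge label):
B–D (1): add — endpoints in different components.
E–F (1): add — endpoints in different components.
E–G (1): add — endpoints in different components.
C–G (2): add — endpoints in different components.
D–E (4): add — endpoints in different components.
D–F (4): skip — D and F already connected.
A–G (9): add — endpoints in different components.
Non-tree edge D–F has weight 4, equal to the heaviest edge on its tree cycle — swapping gives another MST of the same weight. Not unique.

No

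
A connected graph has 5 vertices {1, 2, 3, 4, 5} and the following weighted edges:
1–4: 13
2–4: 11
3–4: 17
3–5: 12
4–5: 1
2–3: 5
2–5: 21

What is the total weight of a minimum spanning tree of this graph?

30

Grow the tree from 4 using Prim:
Step 1: cheapest edge leaving the tree is 4–5 (1); add 5.
Step 2: cheapest edge leaving the tree is 2–4 (11); add 2.
Step 3: cheapest edge leaving the tree is 2–3 (5); add 3.
Step 4: cheapest edge leaving the tree is 1–4 (13); add 1.
MST edges: 4–5, 2–4, 2–3, 1–4; total weight 1+11+5+13 = 30.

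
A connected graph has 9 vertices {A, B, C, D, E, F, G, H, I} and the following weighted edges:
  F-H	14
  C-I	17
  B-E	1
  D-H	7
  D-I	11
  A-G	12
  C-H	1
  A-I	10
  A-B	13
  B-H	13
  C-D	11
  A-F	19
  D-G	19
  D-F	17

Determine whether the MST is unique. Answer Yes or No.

Kruskal: consider edges lightest-first.
B-E (1): add — endpoints in different components.
C-H (1): add — endpoints in different components.
D-H (7): add — endpoints in different components.
A-I (10): add — endpoints in different components.
C-D (11): skip — C and D already connected.
D-I (11): add — endpoints in different components.
A-G (12): add — endpoints in different components.
A-B (13): add — endpoints in different components.
B-H (13): skip — B and H already connected.
F-H (14): add — endpoints in different components.
Non-tree edge B-H has weight 13, equal to the heaviest edge on its tree cycle — swapping gives another MST of the same weight. Not unique.

No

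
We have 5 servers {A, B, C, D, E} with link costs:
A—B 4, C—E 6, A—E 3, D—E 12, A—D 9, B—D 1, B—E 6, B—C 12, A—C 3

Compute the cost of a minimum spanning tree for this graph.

Prim, starting at B.
Step 1: frontier [B—D 1, A—B 4, B—E 6, B—C 12] → take B—D (1); add D.
Step 2: frontier [A—B 4, B—E 6, B—C 12, A—D 9, D—E 12] → take A—B (4); add A.
Step 3: frontier [A—C 3, A—E 3, B—E 6, B—C 12, D—E 12] → take A—C (3); add C.
Step 4: frontier [A—E 3, B—E 6, C—E 6, D—E 12] → take A—E (3); add E.
MST edges: B—D, A—B, A—C, A—E; total weight 1+4+3+3 = 11.

11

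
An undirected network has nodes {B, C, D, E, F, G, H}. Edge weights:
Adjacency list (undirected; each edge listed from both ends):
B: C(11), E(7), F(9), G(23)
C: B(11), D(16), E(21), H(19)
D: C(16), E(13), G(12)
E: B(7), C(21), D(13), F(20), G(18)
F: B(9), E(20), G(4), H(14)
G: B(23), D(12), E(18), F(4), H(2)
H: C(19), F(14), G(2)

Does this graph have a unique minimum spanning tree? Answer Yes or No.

Yes

Sort edges by weight, then run Kruskal:
G–H (2): add. Components now {B} {C} {D} {E} {F} {G,H}
F–G (4): add. Components now {B} {C} {D} {E} {F,G,H}
B–E (7): add. Components now {B,E} {C} {D} {F,G,H}
B–F (9): add. Components now {B,E,F,G,H} {C} {D}
B–C (11): add. Components now {B,C,E,F,G,H} {D}
D–G (12): add. Components now {B,C,D,E,F,G,H}
Every non-tree edge has weight strictly greater than the heaviest edge on the tree path between its endpoints, so the MST is unique.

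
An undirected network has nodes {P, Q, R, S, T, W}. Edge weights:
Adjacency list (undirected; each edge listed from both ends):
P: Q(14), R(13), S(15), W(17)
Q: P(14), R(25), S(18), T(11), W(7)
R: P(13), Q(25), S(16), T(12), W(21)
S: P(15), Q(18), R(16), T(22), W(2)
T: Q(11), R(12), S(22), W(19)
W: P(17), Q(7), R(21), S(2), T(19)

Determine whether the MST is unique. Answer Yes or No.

Kruskal: consider edges lightest-first.
S—W (2): add — endpoints in different components.
Q—W (7): add — endpoints in different components.
Q—T (11): add — endpoints in different components.
R—T (12): add — endpoints in different components.
P—R (13): add — endpoints in different components.
Every non-tree edge has weight strictly greater than the heaviest edge on the tree path between its endpoints, so the MST is unique.

Yes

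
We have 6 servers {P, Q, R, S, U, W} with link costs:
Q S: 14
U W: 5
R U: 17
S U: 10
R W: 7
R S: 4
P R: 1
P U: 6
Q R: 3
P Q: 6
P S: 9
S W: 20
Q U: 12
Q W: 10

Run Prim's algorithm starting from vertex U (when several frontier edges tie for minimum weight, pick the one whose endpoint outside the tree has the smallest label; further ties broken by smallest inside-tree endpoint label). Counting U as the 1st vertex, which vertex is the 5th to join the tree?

Grow the tree from U using Prim:
Step 1: cheapest edge leaving the tree is U W (5); add W.
Step 2: cheapest edge leaving the tree is P U (6); add P.
Step 3: cheapest edge leaving the tree is P R (1); add R.
Step 4: cheapest edge leaving the tree is Q R (3); add Q.
Step 5: cheapest edge leaving the tree is R S (4); add S.
Vertex order: U, W, P, R, Q, S. The 5th vertex is Q.

Q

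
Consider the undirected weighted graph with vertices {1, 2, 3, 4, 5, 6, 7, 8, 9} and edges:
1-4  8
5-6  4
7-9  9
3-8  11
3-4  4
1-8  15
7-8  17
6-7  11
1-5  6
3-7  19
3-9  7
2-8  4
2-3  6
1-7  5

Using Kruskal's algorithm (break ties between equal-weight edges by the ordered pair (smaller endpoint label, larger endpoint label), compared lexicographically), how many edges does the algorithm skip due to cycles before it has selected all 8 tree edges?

0

Sort edges by weight, then run Kruskal:
2-8 (4): add — endpoints in different components.
3-4 (4): add — endpoints in different components.
5-6 (4): add — endpoints in different components.
1-7 (5): add — endpoints in different components.
1-5 (6): add — endpoints in different components.
2-3 (6): add — endpoints in different components.
3-9 (7): add — endpoints in different components.
1-4 (8): add — endpoints in different components.
Edges rejected before the tree was complete: 0.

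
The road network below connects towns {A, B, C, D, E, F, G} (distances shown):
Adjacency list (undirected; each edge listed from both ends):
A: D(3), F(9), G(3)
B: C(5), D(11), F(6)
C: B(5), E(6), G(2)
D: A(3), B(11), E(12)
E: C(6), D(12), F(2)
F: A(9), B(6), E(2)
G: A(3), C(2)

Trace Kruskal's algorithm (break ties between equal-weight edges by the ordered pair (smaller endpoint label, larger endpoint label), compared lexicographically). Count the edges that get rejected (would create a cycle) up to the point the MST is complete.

0

Kruskal: consider edges lightest-first.
C–G (2): add. Components now {A} {B} {C,G} {D} {E} {F}
E–F (2): add. Components now {A} {B} {C,G} {D} {E,F}
A–D (3): add. Components now {A,D} {B} {C,G} {E,F}
A–G (3): add. Components now {A,C,D,G} {B} {E,F}
B–C (5): add. Components now {A,B,C,D,G} {E,F}
B–F (6): add. Components now {A,B,C,D,E,F,G}
Edges rejected before the tree was complete: 0.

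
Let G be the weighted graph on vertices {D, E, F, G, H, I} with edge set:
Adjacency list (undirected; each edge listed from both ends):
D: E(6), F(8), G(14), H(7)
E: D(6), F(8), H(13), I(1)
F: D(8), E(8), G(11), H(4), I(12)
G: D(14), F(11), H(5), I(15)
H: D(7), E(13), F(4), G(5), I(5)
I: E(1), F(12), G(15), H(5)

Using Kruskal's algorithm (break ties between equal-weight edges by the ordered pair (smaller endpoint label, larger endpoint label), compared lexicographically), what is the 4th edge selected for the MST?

Sort edges by weight, then run Kruskal:
E—I (1): add. Components now {D} {E,I} {F} {G} {H}
F—H (4): add. Components now {D} {E,I} {F,H} {G}
G—H (5): add. Components now {D} {E,I} {F,G,H}
H—I (5): add. Components now {D} {E,F,G,H,I}
D—E (6): add. Components now {D,E,F,G,H,I}
The 4th edge added is H—I.

H-I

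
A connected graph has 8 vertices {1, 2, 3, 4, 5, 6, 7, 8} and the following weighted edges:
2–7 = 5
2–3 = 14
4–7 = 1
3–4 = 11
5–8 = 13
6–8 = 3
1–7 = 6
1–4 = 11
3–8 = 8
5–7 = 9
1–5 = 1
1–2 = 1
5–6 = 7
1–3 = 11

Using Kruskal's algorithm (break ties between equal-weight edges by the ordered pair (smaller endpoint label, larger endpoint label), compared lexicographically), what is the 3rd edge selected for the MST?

4-7

Kruskal: consider edges lightest-first.
1–2 (1): add — endpoints in different components.
1–5 (1): add — endpoints in different components.
4–7 (1): add — endpoints in different components.
6–8 (3): add — endpoints in different components.
2–7 (5): add — endpoints in different components.
1–7 (6): skip — 1 and 7 already connected.
5–6 (7): add — endpoints in different components.
3–8 (8): add — endpoints in different components.
The 3rd edge added is 4–7.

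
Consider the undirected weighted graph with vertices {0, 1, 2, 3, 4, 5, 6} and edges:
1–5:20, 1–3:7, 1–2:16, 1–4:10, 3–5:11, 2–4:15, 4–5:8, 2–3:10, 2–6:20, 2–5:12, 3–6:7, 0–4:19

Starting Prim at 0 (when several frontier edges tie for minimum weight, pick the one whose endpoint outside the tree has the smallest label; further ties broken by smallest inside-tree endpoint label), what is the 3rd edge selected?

Grow the tree from 0 using Prim:
Step 1: frontier [0–4 19] → take 0–4 (19); add 4.
Step 2: frontier [4–5 8, 1–4 10, 2–4 15] → take 4–5 (8); add 5.
Step 3: frontier [1–4 10, 2–4 15, 3–5 11, 2–5 12, 1–5 20] → take 1–4 (10); add 1.
Step 4: frontier [1–3 7, 1–2 16, 2–4 15, 3–5 11, 2–5 12] → take 1–3 (7); add 3.
Step 5: frontier [1–2 16, 3–6 7, 2–3 10, 2–4 15, 2–5 12] → take 3–6 (7); add 6.
Step 6: frontier [1–2 16, 2–3 10, 2–4 15, 2–5 12, 2–6 20] → take 2–3 (10); add 2.
The 3rd edge added is 1–4.

1-4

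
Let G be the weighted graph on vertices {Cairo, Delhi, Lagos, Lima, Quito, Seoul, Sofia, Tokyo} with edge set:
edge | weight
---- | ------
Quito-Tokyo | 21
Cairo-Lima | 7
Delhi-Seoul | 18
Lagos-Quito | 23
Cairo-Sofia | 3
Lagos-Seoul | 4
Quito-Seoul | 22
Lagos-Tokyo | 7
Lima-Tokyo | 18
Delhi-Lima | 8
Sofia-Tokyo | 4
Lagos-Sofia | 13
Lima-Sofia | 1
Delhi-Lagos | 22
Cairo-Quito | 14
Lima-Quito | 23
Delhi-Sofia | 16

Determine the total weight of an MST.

Kruskal's algorithm — process edges by increasing weight (ties by edge label):
Lima-Sofia (1): add — endpoints in different components.
Cairo-Sofia (3): add — endpoints in different components.
Lagos-Seoul (4): add — endpoints in different components.
Sofia-Tokyo (4): add — endpoints in different components.
Cairo-Lima (7): skip — Lima and Cairo already connected.
Lagos-Tokyo (7): add — endpoints in different components.
Delhi-Lima (8): add — endpoints in different components.
Lagos-Sofia (13): skip — Sofia and Lagos already connected.
Cairo-Quito (14): add — endpoints in different components.
MST edges: Lima-Sofia, Cairo-Sofia, Lagos-Seoul, Sofia-Tokyo, Lagos-Tokyo, Delhi-Lima, Cairo-Quito; total weight 1+3+4+4+7+8+14 = 41.

41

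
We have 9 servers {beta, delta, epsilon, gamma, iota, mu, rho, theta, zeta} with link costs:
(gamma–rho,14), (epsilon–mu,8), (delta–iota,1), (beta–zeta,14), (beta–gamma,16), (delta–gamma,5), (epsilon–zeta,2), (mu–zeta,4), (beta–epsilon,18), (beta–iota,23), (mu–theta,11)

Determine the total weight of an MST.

Kruskal: consider edges lightest-first.
delta–iota (1): add — endpoints in different components.
epsilon–zeta (2): add — endpoints in different components.
mu–zeta (4): add — endpoints in different components.
delta–gamma (5): add — endpoints in different components.
epsilon–mu (8): skip — epsilon and mu already connected.
mu–theta (11): add — endpoints in different components.
beta–zeta (14): add — endpoints in different components.
gamma–rho (14): add — endpoints in different components.
beta–gamma (16): add — endpoints in different components.
MST edges: delta–iota, epsilon–zeta, mu–zeta, delta–gamma, mu–theta, beta–zeta, gamma–rho, beta–gamma; total weight 1+2+4+5+11+14+14+16 = 67.

67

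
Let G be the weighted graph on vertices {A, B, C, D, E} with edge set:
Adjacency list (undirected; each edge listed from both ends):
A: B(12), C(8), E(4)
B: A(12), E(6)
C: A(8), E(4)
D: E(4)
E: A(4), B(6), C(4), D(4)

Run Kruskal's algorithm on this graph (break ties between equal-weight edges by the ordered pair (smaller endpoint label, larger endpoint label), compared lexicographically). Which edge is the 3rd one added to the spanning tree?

Kruskal's algorithm — process edges by increasing weight (ties by edge label):
A—E (4): add — endpoints in different components.
C—E (4): add — endpoints in different components.
D—E (4): add — endpoints in different components.
B—E (6): add — endpoints in different components.
The 3rd edge added is D—E.

D-E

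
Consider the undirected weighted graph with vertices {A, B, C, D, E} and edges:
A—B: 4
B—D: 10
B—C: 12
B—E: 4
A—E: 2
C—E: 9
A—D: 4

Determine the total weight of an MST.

Kruskal: consider edges lightest-first.
A—E (2): add. Components now {A,E} {B} {C} {D}
A—B (4): add. Components now {A,B,E} {C} {D}
A—D (4): add. Components now {A,B,D,E} {C}
B—E (4): skip — B and E already connected.
C—E (9): add. Components now {A,B,C,D,E}
MST edges: A—E, A—B, A—D, C—E; total weight 2+4+4+9 = 19.

19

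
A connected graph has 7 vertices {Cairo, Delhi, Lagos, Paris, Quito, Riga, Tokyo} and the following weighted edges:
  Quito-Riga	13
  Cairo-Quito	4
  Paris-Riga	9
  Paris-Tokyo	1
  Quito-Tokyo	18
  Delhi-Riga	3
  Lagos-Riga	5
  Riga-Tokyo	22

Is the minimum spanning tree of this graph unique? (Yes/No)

Kruskal: consider edges lightest-first.
Paris-Tokyo (1): add. Components now {Riga} {Lagos} {Paris,Tokyo} {Delhi} {Cairo} {Quito}
Delhi-Riga (3): add. Components now {Delhi,Riga} {Lagos} {Paris,Tokyo} {Cairo} {Quito}
Cairo-Quito (4): add. Components now {Delhi,Riga} {Lagos} {Paris,Tokyo} {Cairo,Quito}
Lagos-Riga (5): add. Components now {Delhi,Lagos,Riga} {Paris,Tokyo} {Cairo,Quito}
Paris-Riga (9): add. Components now {Delhi,Lagos,Paris,Riga,Tokyo} {Cairo,Quito}
Quito-Riga (13): add. Components now {Cairo,Delhi,Lagos,Paris,Quito,Riga,Tokyo}
Every non-tree edge has weight strictly greater than the heaviest edge on the tree path between its endpoints, so the MST is unique.

Yes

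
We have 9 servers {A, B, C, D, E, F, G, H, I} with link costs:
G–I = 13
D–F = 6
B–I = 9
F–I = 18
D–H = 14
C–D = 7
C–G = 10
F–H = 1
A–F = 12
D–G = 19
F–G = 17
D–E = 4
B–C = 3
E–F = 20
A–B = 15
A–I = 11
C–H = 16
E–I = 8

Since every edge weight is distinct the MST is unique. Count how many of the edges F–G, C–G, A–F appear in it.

Kruskal's algorithm — process edges by increasing weight (ties by edge label):
F–H (1): add — endpoints in different components.
B–C (3): add — endpoints in different components.
D–E (4): add — endpoints in different components.
D–F (6): add — endpoints in different components.
C–D (7): add — endpoints in different components.
E–I (8): add — endpoints in different components.
B–I (9): skip — B and I already connected.
C–G (10): add — endpoints in different components.
A–I (11): add — endpoints in different components.
MST edge set: {F–H, B–C, D–E, D–F, C–D, E–I, C–G, A–I}.
Of the listed edges, {C–G} are in the MST → 1.

1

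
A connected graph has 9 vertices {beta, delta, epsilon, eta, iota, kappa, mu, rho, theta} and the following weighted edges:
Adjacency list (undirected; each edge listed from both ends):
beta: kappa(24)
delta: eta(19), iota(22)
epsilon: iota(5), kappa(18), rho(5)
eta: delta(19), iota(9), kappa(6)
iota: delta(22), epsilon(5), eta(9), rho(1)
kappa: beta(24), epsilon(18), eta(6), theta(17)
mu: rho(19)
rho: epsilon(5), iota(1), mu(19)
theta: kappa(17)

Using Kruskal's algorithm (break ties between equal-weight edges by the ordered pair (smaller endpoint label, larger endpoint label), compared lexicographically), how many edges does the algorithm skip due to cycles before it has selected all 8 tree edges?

Kruskal's algorithm — process edges by increasing weight (ties by edge label):
iota—rho (1): add — endpoints in different components.
epsilon—iota (5): add — endpoints in different components.
epsilon—rho (5): skip — epsilon and rho already connected.
eta—kappa (6): add — endpoints in different components.
eta—iota (9): add — endpoints in different components.
kappa—theta (17): add — endpoints in different components.
epsilon—kappa (18): skip — epsilon and kappa already connected.
delta—eta (19): add — endpoints in different components.
mu—rho (19): add — endpoints in different components.
delta—iota (22): skip — iota and delta already connected.
beta—kappa (24): add — endpoints in different components.
Edges rejected before the tree was complete: 3.

3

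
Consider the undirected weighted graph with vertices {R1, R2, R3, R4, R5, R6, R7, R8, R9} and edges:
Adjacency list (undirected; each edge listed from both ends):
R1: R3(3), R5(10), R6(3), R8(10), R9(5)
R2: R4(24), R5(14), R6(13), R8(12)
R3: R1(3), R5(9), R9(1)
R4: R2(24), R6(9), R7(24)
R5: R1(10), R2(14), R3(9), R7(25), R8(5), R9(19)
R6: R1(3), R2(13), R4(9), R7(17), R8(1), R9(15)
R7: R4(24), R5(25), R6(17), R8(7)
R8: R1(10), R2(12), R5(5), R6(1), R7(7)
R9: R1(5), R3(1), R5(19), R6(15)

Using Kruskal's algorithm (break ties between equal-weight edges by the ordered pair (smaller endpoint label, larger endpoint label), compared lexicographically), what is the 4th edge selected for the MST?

R1-R6

Kruskal: consider edges lightest-first.
R3–R9 (1): add — endpoints in different components.
R6–R8 (1): add — endpoints in different components.
R1–R3 (3): add — endpoints in different components.
R1–R6 (3): add — endpoints in different components.
R1–R9 (5): skip — R1 and R9 already connected.
R5–R8 (5): add — endpoints in different components.
R7–R8 (7): add — endpoints in different components.
R3–R5 (9): skip — R5 and R3 already connected.
R4–R6 (9): add — endpoints in different components.
R1–R5 (10): skip — R1 and R5 already connected.
R1–R8 (10): skip — R1 and R8 already connected.
R2–R8 (12): add — endpoints in different components.
The 4th edge added is R1–R6.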